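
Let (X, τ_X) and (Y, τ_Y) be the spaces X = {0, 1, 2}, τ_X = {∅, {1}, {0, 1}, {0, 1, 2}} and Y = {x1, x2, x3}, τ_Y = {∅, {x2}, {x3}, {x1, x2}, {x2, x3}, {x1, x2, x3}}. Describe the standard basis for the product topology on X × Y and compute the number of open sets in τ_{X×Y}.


Basis B = {∅ × ∅, {1} × {x2}, {1} × {x3}, {0, 1} × {x2}, {0, 1} × {x3}, {1} × {x1, x2}, {1} × {x2, x3}, {0, 1, 2} × {x2}, {0, 1, 2} × {x3}, {1} × {x1, x2, x3}, {0, 1} × {x1, x2}, {0, 1} × {x2, x3}, {0, 1} × {x1, x2, x3}, {0, 1, 2} × {x1, x2}, {0, 1, 2} × {x2, x3}, {0, 1, 2} × {x1, x2, x3}}; |τ_{X×Y}| = 40.

Enumerate products U × V with U ∈ τ_X, V ∈ τ_Y (deduplicated):
  ∅ × ∅ = {} (∅)
  {1} × {x2} = {(1,x2)}
  {1} × {x3} = {(1,x3)}
  {0, 1} × {x2} = {(0,x2), (1,x2)}
  {0, 1} × {x3} = {(0,x3), (1,x3)}
  {1} × {x1, x2} = {(1,x1), (1,x2)}
  {1} × {x2, x3} = {(1,x2), (1,x3)}
  {0, 1, 2} × {x2} = {(0,x2), (1,x2), (2,x2)}
  {0, 1, 2} × {x3} = {(0,x3), (1,x3), (2,x3)}
  {1} × {x1, x2, x3} = {(1,x1), (1,x2), (1,x3)}
  {0, 1} × {x1, x2} = {(0,x1), (0,x2), (1,x1), (1,x2)}
  {0, 1} × {x2, x3} = {(0,x2), (0,x3), (1,x2), (1,x3)}
  {0, 1} × {x1, x2, x3} = {(0,x1), (0,x2), (0,x3), (1,x1), (1,x2), (1,x3)}
  {0, 1, 2} × {x1, x2} = {(0,x1), (0,x2), (1,x1), (1,x2), (2,x1), (2,x2)}
  {0, 1, 2} × {x2, x3} = {(0,x2), (0,x3), (1,x2), (1,x3), (2,x2), (2,x3)}
  {0, 1, 2} × {x1, x2, x3} = {(0,x1), (0,x2), (0,x3), (1,x1), (1,x2), (1,x3), (2,x1), (2,x2), (2,x3)}
These 16 distinct sets form the basis B.
Close under arbitrary unions to get τ_{X×Y}; counting gives |τ_{X×Y}| = 40.


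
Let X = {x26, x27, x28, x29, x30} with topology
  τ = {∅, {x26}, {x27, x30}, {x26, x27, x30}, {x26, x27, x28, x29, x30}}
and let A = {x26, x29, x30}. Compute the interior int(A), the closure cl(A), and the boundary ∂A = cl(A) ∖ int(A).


int(A) = {x26}, cl(A) = {x26, x27, x28, x29, x30}, ∂A = {x27, x28, x29, x30}.

Closed sets in (X, τ) are complements of opens:
  closed(X, τ) = {∅, {x28, x29}, {x26, x28, x29}, {x27, x28, x29, x30}, {x26, x27, x28, x29, x30}}.
int(A) = ⋃ {U ∈ τ : U ⊆ A}. Opens contained in A: ∅, {x26}.
Taking the union of these: int(A) = {x26}.
cl(A) = ⋂ {C closed : A ⊆ C}. Closed sets containing A: {x26, x27, x28, x29, x30}.
Intersecting these: cl(A) = {x26, x27, x28, x29, x30}.
∂A = cl(A) ∖ int(A) = {x26, x27, x28, x29, x30} ∖ {x26} = {x27, x28, x29, x30}.


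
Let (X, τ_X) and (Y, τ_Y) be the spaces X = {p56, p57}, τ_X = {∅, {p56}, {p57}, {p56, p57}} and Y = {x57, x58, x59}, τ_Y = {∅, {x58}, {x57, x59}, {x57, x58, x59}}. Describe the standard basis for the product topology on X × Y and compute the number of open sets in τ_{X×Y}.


Basis B = {∅ × ∅, {p56} × {x58}, {p57} × {x58}, {p56} × {x57, x59}, {p56, p57} × {x58}, {p57} × {x57, x59}, {p56} × {x57, x58, x59}, {p57} × {x57, x58, x59}, {p56, p57} × {x57, x59}, {p56, p57} × {x57, x58, x59}}; |τ_{X×Y}| = 16.

Enumerate products U × V with U ∈ τ_X, V ∈ τ_Y (deduplicated):
  ∅ × ∅ = {} (∅)
  {p56} × {x58} = {(p56,x58)}
  {p57} × {x58} = {(p57,x58)}
  {p56} × {x57, x59} = {(p56,x57), (p56,x59)}
  {p56, p57} × {x58} = {(p56,x58), (p57,x58)}
  {p57} × {x57, x59} = {(p57,x57), (p57,x59)}
  {p56} × {x57, x58, x59} = {(p56,x57), (p56,x58), (p56,x59)}
  {p57} × {x57, x58, x59} = {(p57,x57), (p57,x58), (p57,x59)}
  {p56, p57} × {x57, x59} = {(p56,x57), (p56,x59), (p57,x57), (p57,x59)}
  {p56, p57} × {x57, x58, x59} = {(p56,x57), (p56,x58), (p56,x59), (p57,x57), (p57,x58), (p57,x59)}
These 10 distinct sets form the basis B.
Close under arbitrary unions to get τ_{X×Y}; counting gives |τ_{X×Y}| = 16.


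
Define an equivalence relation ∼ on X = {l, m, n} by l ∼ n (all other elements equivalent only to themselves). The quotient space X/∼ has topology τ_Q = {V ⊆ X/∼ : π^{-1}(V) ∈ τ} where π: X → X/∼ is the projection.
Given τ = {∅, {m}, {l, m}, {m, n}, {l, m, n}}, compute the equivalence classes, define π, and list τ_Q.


X/∼ = {[l=n], [m]}; |τ_Q| = 3.

Equivalence classes: [l=n], [m].
Quotient map π: X → X/∼ sends l ↦ [l=n], m ↦ [m], n ↦ [l=n].
For each subset V ⊆ X/∼, compute π^{-1}(V) ⊆ X and check whether π^{-1}(V) ∈ τ. V is open in τ_Q iff π^{-1}(V) ∈ τ.
  V = {}: π^{-1}(V) = ∅ ∈ τ ✓.
  V = {[l=n]}: π^{-1}(V) = {l, n} ∉ τ ✗.
  V = {[m]}: π^{-1}(V) = {m} ∈ τ ✓.
  V = {[l=n], [m]}: π^{-1}(V) = {l, m, n} ∈ τ ✓.
Open sets in the quotient: τ_Q = {{}, {[m]}, {[l=n], [m]}} (3 elements).


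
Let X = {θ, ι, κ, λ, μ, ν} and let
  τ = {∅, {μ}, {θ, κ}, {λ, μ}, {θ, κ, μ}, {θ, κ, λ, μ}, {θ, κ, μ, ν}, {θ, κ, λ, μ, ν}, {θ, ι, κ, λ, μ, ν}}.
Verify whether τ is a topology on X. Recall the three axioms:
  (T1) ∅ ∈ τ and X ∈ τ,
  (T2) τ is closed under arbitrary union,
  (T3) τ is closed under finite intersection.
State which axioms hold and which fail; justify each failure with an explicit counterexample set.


τ IS a topology on X.

Axiom (T1): ∅ ∈ τ? Yes; X ∈ τ? Yes.
Axiom (T2/T3): check pairwise unions and intersections of members of τ.
All pairwise intersections and unions checked — each lies in τ. Therefore τ satisfies (T1), (T2), (T3): it IS a topology on X.


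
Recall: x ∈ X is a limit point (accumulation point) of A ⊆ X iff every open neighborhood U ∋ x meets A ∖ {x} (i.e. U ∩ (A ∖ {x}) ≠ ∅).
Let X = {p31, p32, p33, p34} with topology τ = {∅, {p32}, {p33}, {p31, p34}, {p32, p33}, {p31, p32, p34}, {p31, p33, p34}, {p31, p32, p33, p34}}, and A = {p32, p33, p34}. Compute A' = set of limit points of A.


A' = {p31}

For each x ∈ X, list the open sets U ∈ τ with x ∈ U, then check whether U ∩ (A ∖ {x}) ≠ ∅ for every such U.
  x = p31: opens ∋ x are {p31, p34}, {p31, p32, p34}, {p31, p33, p34}, {p31, p32, p33, p34}; each meets A ∖ {p31}, so x IS a limit point.
  x = p32: open {p32} ∋ x has {p32} ∩ (A ∖ {p32}) = ∅, so x is NOT a limit point.
  x = p33: open {p33} ∋ x has {p33} ∩ (A ∖ {p33}) = ∅, so x is NOT a limit point.
  x = p34: open {p31, p34} ∋ x has {p31, p34} ∩ (A ∖ {p34}) = ∅, so x is NOT a limit point.
Collecting: A' = {p31}.


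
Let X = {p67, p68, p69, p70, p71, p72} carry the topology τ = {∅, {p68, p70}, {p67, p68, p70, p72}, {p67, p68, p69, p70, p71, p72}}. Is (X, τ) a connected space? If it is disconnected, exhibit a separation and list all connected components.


(X, τ) is connected.

Find clopen sets (U ∈ τ with X ∖ U ∈ τ):
  U = ∅, X ∖ U = {p67, p68, p69, p70, p71, p72} — both open, so U is clopen.
  U = {p67, p68, p69, p70, p71, p72}, X ∖ U = ∅ — both open, so U is clopen.
Only trivial clopens (∅ and X) exist, so (X, τ) is connected.
Compute connected components by grouping points that agree on all clopens:
  component: {p67, p68, p69, p70, p71, p72}


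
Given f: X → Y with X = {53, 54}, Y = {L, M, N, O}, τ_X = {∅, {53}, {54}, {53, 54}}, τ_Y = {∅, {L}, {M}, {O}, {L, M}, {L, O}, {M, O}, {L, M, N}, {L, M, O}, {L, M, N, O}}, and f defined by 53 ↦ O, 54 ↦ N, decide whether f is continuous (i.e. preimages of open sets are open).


f IS continuous.

Compute f^{-1}(U) for each U ∈ τ_Y:
  U = ∅: f^{-1}(U) = ∅ ∈ τ_X ✓.
  U = {L}: f^{-1}(U) = ∅ ∈ τ_X ✓.
  U = {M}: f^{-1}(U) = ∅ ∈ τ_X ✓.
  U = {O}: f^{-1}(U) = {53} ∈ τ_X ✓.
  U = {L, M}: f^{-1}(U) = ∅ ∈ τ_X ✓.
  U = {L, O}: f^{-1}(U) = {53} ∈ τ_X ✓.
  U = {M, O}: f^{-1}(U) = {53} ∈ τ_X ✓.
  U = {L, M, N}: f^{-1}(U) = {54} ∈ τ_X ✓.
  U = {L, M, O}: f^{-1}(U) = {53} ∈ τ_X ✓.
  U = {L, M, N, O}: f^{-1}(U) = {53, 54} ∈ τ_X ✓.
Every preimage lies in τ_X, so f IS continuous.


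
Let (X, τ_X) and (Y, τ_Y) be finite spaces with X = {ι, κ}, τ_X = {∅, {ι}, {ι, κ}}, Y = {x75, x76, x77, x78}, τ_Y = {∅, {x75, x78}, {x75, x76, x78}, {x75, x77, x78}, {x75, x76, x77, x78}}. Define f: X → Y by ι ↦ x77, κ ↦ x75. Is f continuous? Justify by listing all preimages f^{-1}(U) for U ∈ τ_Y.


f is NOT continuous.

Compute f^{-1}(U) for each U ∈ τ_Y:
  U = ∅: f^{-1}(U) = ∅ ∈ τ_X ✓.
  U = {x75, x78}: f^{-1}(U) = {κ} ∉ τ_X ✗.
  U = {x75, x76, x78}: f^{-1}(U) = {κ} ∉ τ_X ✗.
  U = {x75, x77, x78}: f^{-1}(U) = {ι, κ} ∈ τ_X ✓.
  U = {x75, x76, x77, x78}: f^{-1}(U) = {ι, κ} ∈ τ_X ✓.
Found U = {x75, x78} with f^{-1}(U) = {κ} not in τ_X. Therefore f is NOT continuous.


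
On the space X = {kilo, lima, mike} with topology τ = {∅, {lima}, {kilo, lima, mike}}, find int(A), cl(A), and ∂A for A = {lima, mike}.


int(A) = {lima}, cl(A) = {kilo, lima, mike}, ∂A = {kilo, mike}.

Closed sets in (X, τ) are complements of opens:
  closed(X, τ) = {∅, {kilo, mike}, {kilo, lima, mike}}.
int(A) = ⋃ {U ∈ τ : U ⊆ A}. Opens contained in A: ∅, {lima}.
Taking the union of these: int(A) = {lima}.
cl(A) = ⋂ {C closed : A ⊆ C}. Closed sets containing A: {kilo, lima, mike}.
Intersecting these: cl(A) = {kilo, lima, mike}.
∂A = cl(A) ∖ int(A) = {kilo, lima, mike} ∖ {lima} = {kilo, mike}.


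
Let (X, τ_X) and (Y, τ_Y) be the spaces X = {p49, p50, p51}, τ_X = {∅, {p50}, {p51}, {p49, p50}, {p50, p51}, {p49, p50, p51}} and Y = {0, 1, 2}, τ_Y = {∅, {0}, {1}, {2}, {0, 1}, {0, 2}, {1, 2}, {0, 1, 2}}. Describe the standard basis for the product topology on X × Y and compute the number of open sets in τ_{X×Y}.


Basis B = {∅ × ∅, {p50} × {0}, {p50} × {1}, {p50} × {2}, {p51} × {0}, {p51} × {1}, {p51} × {2}, {p49, p50} × {0}, {p49, p50} × {1}, {p49, p50} × {2}, {p50} × {0, 1}, {p50} × {0, 2}, {p50, p51} × {0}, {p50} × {1, 2}, {p50, p51} × {1}, {p50, p51} × {2}, {p51} × {0, 1}, {p51} × {0, 2}, {p51} × {1, 2}, {p49, p50, p51} × {0}, {p49, p50, p51} × {1}, {p49, p50, p51} × {2}, {p50} × {0, 1, 2}, {p51} × {0, 1, 2}, {p49, p50} × {0, 1}, {p49, p50} × {0, 2}, {p49, p50} × {1, 2}, {p50, p51} × {0, 1}, {p50, p51} × {0, 2}, {p50, p51} × {1, 2}, {p49, p50} × {0, 1, 2}, {p49, p50, p51} × {0, 1}, {p49, p50, p51} × {0, 2}, {p49, p50, p51} × {1, 2}, {p50, p51} × {0, 1, 2}, {p49, p50, p51} × {0, 1, 2}}; |τ_{X×Y}| = 216.

Enumerate products U × V with U ∈ τ_X, V ∈ τ_Y (deduplicated):
  ∅ × ∅ = {} (∅)
  {p50} × {0} = {(p50,0)}
  {p50} × {1} = {(p50,1)}
  {p50} × {2} = {(p50,2)}
  {p51} × {0} = {(p51,0)}
  {p51} × {1} = {(p51,1)}
  {p51} × {2} = {(p51,2)}
  {p49, p50} × {0} = {(p49,0), (p50,0)}
  {p49, p50} × {1} = {(p49,1), (p50,1)}
  {p49, p50} × {2} = {(p49,2), (p50,2)}
  {p50} × {0, 1} = {(p50,0), (p50,1)}
  {p50} × {0, 2} = {(p50,0), (p50,2)}
  {p50, p51} × {0} = {(p50,0), (p51,0)}
  {p50} × {1, 2} = {(p50,1), (p50,2)}
  {p50, p51} × {1} = {(p50,1), (p51,1)}
  {p50, p51} × {2} = {(p50,2), (p51,2)}
  {p51} × {0, 1} = {(p51,0), (p51,1)}
  {p51} × {0, 2} = {(p51,0), (p51,2)}
  {p51} × {1, 2} = {(p51,1), (p51,2)}
  {p49, p50, p51} × {0} = {(p49,0), (p50,0), (p51,0)}
  {p49, p50, p51} × {1} = {(p49,1), (p50,1), (p51,1)}
  {p49, p50, p51} × {2} = {(p49,2), (p50,2), (p51,2)}
  {p50} × {0, 1, 2} = {(p50,0), (p50,1), (p50,2)}
  {p51} × {0, 1, 2} = {(p51,0), (p51,1), (p51,2)}
  {p49, p50} × {0, 1} = {(p49,0), (p49,1), (p50,0), (p50,1)}
  {p49, p50} × {0, 2} = {(p49,0), (p49,2), (p50,0), (p50,2)}
  {p49, p50} × {1, 2} = {(p49,1), (p49,2), (p50,1), (p50,2)}
  {p50, p51} × {0, 1} = {(p50,0), (p50,1), (p51,0), (p51,1)}
  {p50, p51} × {0, 2} = {(p50,0), (p50,2), (p51,0), (p51,2)}
  {p50, p51} × {1, 2} = {(p50,1), (p50,2), (p51,1), (p51,2)}
  {p49, p50} × {0, 1, 2} = {(p49,0), (p49,1), (p49,2), (p50,0), (p50,1), (p50,2)}
  {p49, p50, p51} × {0, 1} = {(p49,0), (p49,1), (p50,0), (p50,1), (p51,0), (p51,1)}
  {p49, p50, p51} × {0, 2} = {(p49,0), (p49,2), (p50,0), (p50,2), (p51,0), (p51,2)}
  {p49, p50, p51} × {1, 2} = {(p49,1), (p49,2), (p50,1), (p50,2), (p51,1), (p51,2)}
  {p50, p51} × {0, 1, 2} = {(p50,0), (p50,1), (p50,2), (p51,0), (p51,1), (p51,2)}
  {p49, p50, p51} × {0, 1, 2} = {(p49,0), (p49,1), (p49,2), (p50,0), (p50,1), (p50,2), (p51,0), (p51,1), (p51,2)}
These 36 distinct sets form the basis B.
Close under arbitrary unions to get τ_{X×Y}; counting gives |τ_{X×Y}| = 216.


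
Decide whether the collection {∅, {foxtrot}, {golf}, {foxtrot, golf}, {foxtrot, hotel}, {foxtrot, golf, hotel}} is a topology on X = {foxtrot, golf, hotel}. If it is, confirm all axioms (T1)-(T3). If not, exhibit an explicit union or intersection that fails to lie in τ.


τ IS a topology on X.

Axiom (T1): ∅ ∈ τ? Yes; X ∈ τ? Yes.
Axiom (T2/T3): check pairwise unions and intersections of members of τ.
All pairwise intersections and unions checked — each lies in τ. Therefore τ satisfies (T1), (T2), (T3): it IS a topology on X.


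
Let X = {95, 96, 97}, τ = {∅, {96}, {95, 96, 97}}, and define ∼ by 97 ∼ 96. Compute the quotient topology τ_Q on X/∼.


X/∼ = {[95], [96=97]}; |τ_Q| = 2.

Equivalence classes: [95], [96=97].
Quotient map π: X → X/∼ sends 95 ↦ [95], 96 ↦ [96=97], 97 ↦ [96=97].
For each subset V ⊆ X/∼, compute π^{-1}(V) ⊆ X and check whether π^{-1}(V) ∈ τ. V is open in τ_Q iff π^{-1}(V) ∈ τ.
  V = {}: π^{-1}(V) = ∅ ∈ τ ✓.
  V = {[95]}: π^{-1}(V) = {95} ∉ τ ✗.
  V = {[96=97]}: π^{-1}(V) = {96, 97} ∉ τ ✗.
  V = {[95], [96=97]}: π^{-1}(V) = {95, 96, 97} ∈ τ ✓.
Open sets in the quotient: τ_Q = {{}, {[95], [96=97]}} (2 elements).


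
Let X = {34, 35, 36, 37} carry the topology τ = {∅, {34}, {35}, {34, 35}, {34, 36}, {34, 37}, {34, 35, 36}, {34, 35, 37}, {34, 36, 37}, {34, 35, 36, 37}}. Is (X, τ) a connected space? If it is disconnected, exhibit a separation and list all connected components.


(X, τ) is disconnected; components = [{35}, {34, 36, 37}].

Find clopen sets (U ∈ τ with X ∖ U ∈ τ):
  U = ∅, X ∖ U = {34, 35, 36, 37} — both open, so U is clopen.
  U = {35}, X ∖ U = {34, 36, 37} — both open, so U is clopen.
  U = {34, 36, 37}, X ∖ U = {35} — both open, so U is clopen.
  U = {34, 35, 36, 37}, X ∖ U = ∅ — both open, so U is clopen.
Nontrivial clopen(s) exist: e.g. {34, 36, 37}. So (X, τ) is disconnected.
Compute connected components by grouping points that agree on all clopens:
  component: {35}
  component: {34, 36, 37}


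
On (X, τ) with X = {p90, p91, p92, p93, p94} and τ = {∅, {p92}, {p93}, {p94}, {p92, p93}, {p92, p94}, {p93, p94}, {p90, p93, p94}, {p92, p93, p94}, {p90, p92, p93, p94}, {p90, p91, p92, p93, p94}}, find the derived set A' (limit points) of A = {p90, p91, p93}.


A' = {p90, p91}

For each x ∈ X, list the open sets U ∈ τ with x ∈ U, then check whether U ∩ (A ∖ {x}) ≠ ∅ for every such U.
  x = p90: opens ∋ x are {p90, p93, p94}, {p90, p92, p93, p94}, {p90, p91, p92, p93, p94}; each meets A ∖ {p90}, so x IS a limit point.
  x = p91: opens ∋ x are {p90, p91, p92, p93, p94}; each meets A ∖ {p91}, so x IS a limit point.
  x = p92: open {p92} ∋ x has {p92} ∩ (A ∖ {p92}) = ∅, so x is NOT a limit point.
  x = p93: open {p93} ∋ x has {p93} ∩ (A ∖ {p93}) = ∅, so x is NOT a limit point.
  x = p94: open {p94} ∋ x has {p94} ∩ (A ∖ {p94}) = ∅, so x is NOT a limit point.
Collecting: A' = {p90, p91}.


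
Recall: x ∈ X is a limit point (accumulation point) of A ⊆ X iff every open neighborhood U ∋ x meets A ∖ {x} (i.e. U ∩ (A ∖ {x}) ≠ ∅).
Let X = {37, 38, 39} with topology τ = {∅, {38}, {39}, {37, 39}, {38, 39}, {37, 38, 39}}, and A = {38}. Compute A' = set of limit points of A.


A' = ∅

For each x ∈ X, list the open sets U ∈ τ with x ∈ U, then check whether U ∩ (A ∖ {x}) ≠ ∅ for every such U.
  x = 37: open {37, 39} ∋ x has {37, 39} ∩ (A ∖ {37}) = ∅, so x is NOT a limit point.
  x = 38: open {38} ∋ x has {38} ∩ (A ∖ {38}) = ∅, so x is NOT a limit point.
  x = 39: open {39} ∋ x has {39} ∩ (A ∖ {39}) = ∅, so x is NOT a limit point.
Collecting: A' = ∅.


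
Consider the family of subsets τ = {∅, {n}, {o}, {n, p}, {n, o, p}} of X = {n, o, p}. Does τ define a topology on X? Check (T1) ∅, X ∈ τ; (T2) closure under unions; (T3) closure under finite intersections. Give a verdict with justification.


τ is NOT a topology on X.

Axiom (T1): ∅ ∈ τ? Yes; X ∈ τ? Yes.
Axiom (T2/T3): check pairwise unions and intersections of members of τ.
Counterexample for (T2): {n} ∪ {o} = {n, o} ∉ τ. Therefore τ is NOT a topology.


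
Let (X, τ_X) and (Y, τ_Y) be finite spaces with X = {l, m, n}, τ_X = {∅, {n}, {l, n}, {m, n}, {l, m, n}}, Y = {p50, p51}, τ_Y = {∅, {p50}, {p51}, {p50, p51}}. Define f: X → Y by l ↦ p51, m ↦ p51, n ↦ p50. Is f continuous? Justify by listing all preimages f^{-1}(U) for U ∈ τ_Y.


f is NOT continuous.

Compute f^{-1}(U) for each U ∈ τ_Y:
  U = ∅: f^{-1}(U) = ∅ ∈ τ_X ✓.
  U = {p50}: f^{-1}(U) = {n} ∈ τ_X ✓.
  U = {p51}: f^{-1}(U) = {l, m} ∉ τ_X ✗.
  U = {p50, p51}: f^{-1}(U) = {l, m, n} ∈ τ_X ✓.
Found U = {p51} with f^{-1}(U) = {l, m} not in τ_X. Therefore f is NOT continuous.


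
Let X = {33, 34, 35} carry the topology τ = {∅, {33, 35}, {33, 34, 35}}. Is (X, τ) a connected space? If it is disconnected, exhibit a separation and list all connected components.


(X, τ) is connected.

Find clopen sets (U ∈ τ with X ∖ U ∈ τ):
  U = ∅, X ∖ U = {33, 34, 35} — both open, so U is clopen.
  U = {33, 34, 35}, X ∖ U = ∅ — both open, so U is clopen.
Only trivial clopens (∅ and X) exist, so (X, τ) is connected.
Compute connected components by grouping points that agree on all clopens:
  component: {33, 34, 35}


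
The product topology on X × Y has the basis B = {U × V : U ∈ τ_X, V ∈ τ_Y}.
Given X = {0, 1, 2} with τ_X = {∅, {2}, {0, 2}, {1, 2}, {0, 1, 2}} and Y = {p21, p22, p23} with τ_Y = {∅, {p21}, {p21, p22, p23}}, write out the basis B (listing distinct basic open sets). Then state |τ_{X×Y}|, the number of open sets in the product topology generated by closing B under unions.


Basis B = {∅ × ∅, {2} × {p21}, {0, 2} × {p21}, {1, 2} × {p21}, {0, 1, 2} × {p21}, {2} × {p21, p22, p23}, {0, 2} × {p21, p22, p23}, {1, 2} × {p21, p22, p23}, {0, 1, 2} × {p21, p22, p23}}; |τ_{X×Y}| = 14.

Enumerate products U × V with U ∈ τ_X, V ∈ τ_Y (deduplicated):
  ∅ × ∅ = {} (∅)
  {2} × {p21} = {(2,p21)}
  {0, 2} × {p21} = {(0,p21), (2,p21)}
  {1, 2} × {p21} = {(1,p21), (2,p21)}
  {0, 1, 2} × {p21} = {(0,p21), (1,p21), (2,p21)}
  {2} × {p21, p22, p23} = {(2,p21), (2,p22), (2,p23)}
  {0, 2} × {p21, p22, p23} = {(0,p21), (0,p22), (0,p23), (2,p21), (2,p22), (2,p23)}
  {1, 2} × {p21, p22, p23} = {(1,p21), (1,p22), (1,p23), (2,p21), (2,p22), (2,p23)}
  {0, 1, 2} × {p21, p22, p23} = {(0,p21), (0,p22), (0,p23), (1,p21), (1,p22), (1,p23), (2,p21), (2,p22), (2,p23)}
These 9 distinct sets form the basis B.
Close under arbitrary unions to get τ_{X×Y}; counting gives |τ_{X×Y}| = 14.


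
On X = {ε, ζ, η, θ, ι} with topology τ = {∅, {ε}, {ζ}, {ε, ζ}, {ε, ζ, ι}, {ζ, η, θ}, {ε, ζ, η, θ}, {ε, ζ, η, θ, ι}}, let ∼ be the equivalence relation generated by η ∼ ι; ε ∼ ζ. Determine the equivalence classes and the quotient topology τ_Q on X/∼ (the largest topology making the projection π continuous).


X/∼ = {[ε=ζ], [η=ι], [θ]}; |τ_Q| = 3.

Equivalence classes: [ε=ζ], [η=ι], [θ].
Quotient map π: X → X/∼ sends ε ↦ [ε=ζ], ζ ↦ [ε=ζ], η ↦ [η=ι], θ ↦ [θ], ι ↦ [η=ι].
For each subset V ⊆ X/∼, compute π^{-1}(V) ⊆ X and check whether π^{-1}(V) ∈ τ. V is open in τ_Q iff π^{-1}(V) ∈ τ.
  V = {}: π^{-1}(V) = ∅ ∈ τ ✓.
  V = {[ε=ζ]}: π^{-1}(V) = {ε, ζ} ∈ τ ✓.
  V = {[η=ι]}: π^{-1}(V) = {η, ι} ∉ τ ✗.
  V = {[ε=ζ], [η=ι]}: π^{-1}(V) = {ε, ζ, η, ι} ∉ τ ✗.
  V = {[θ]}: π^{-1}(V) = {θ} ∉ τ ✗.
  V = {[ε=ζ], [θ]}: π^{-1}(V) = {ε, ζ, θ} ∉ τ ✗.
  V = {[η=ι], [θ]}: π^{-1}(V) = {η, θ, ι} ∉ τ ✗.
  V = {[ε=ζ], [η=ι], [θ]}: π^{-1}(V) = {ε, ζ, η, θ, ι} ∈ τ ✓.
Open sets in the quotient: τ_Q = {{}, {[ε=ζ]}, {[ε=ζ], [η=ι], [θ]}} (3 elements).


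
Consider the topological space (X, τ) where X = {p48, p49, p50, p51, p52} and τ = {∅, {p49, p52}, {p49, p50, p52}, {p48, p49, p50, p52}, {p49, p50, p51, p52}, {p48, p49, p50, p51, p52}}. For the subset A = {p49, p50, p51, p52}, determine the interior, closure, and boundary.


int(A) = {p49, p50, p51, p52}, cl(A) = {p48, p49, p50, p51, p52}, ∂A = {p48}.

Closed sets in (X, τ) are complements of opens:
  closed(X, τ) = {∅, {p48}, {p51}, {p48, p51}, {p48, p50, p51}, {p48, p49, p50, p51, p52}}.
int(A) = ⋃ {U ∈ τ : U ⊆ A}. Opens contained in A: ∅, {p49, p52}, {p49, p50, p52}, {p49, p50, p51, p52}.
Taking the union of these: int(A) = {p49, p50, p51, p52}.
cl(A) = ⋂ {C closed : A ⊆ C}. Closed sets containing A: {p48, p49, p50, p51, p52}.
Intersecting these: cl(A) = {p48, p49, p50, p51, p52}.
∂A = cl(A) ∖ int(A) = {p48, p49, p50, p51, p52} ∖ {p49, p50, p51, p52} = {p48}.


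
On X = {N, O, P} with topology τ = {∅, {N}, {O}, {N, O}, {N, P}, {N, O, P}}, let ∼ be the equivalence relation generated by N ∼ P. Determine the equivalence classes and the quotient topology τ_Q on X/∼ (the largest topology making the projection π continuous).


X/∼ = {[N=P], [O]}; |τ_Q| = 4.

Equivalence classes: [N=P], [O].
Quotient map π: X → X/∼ sends N ↦ [N=P], O ↦ [O], P ↦ [N=P].
For each subset V ⊆ X/∼, compute π^{-1}(V) ⊆ X and check whether π^{-1}(V) ∈ τ. V is open in τ_Q iff π^{-1}(V) ∈ τ.
  V = {}: π^{-1}(V) = ∅ ∈ τ ✓.
  V = {[N=P]}: π^{-1}(V) = {N, P} ∈ τ ✓.
  V = {[O]}: π^{-1}(V) = {O} ∈ τ ✓.
  V = {[N=P], [O]}: π^{-1}(V) = {N, O, P} ∈ τ ✓.
Open sets in the quotient: τ_Q = {{}, {[N=P]}, {[O]}, {[N=P], [O]}} (4 elements).


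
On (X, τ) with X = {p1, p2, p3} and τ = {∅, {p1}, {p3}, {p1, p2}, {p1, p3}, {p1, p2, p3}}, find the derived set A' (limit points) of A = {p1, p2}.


A' = {p2}

For each x ∈ X, list the open sets U ∈ τ with x ∈ U, then check whether U ∩ (A ∖ {x}) ≠ ∅ for every such U.
  x = p1: open {p1} ∋ x has {p1} ∩ (A ∖ {p1}) = ∅, so x is NOT a limit point.
  x = p2: opens ∋ x are {p1, p2}, {p1, p2, p3}; each meets A ∖ {p2}, so x IS a limit point.
  x = p3: open {p3} ∋ x has {p3} ∩ (A ∖ {p3}) = ∅, so x is NOT a limit point.
Collecting: A' = {p2}.


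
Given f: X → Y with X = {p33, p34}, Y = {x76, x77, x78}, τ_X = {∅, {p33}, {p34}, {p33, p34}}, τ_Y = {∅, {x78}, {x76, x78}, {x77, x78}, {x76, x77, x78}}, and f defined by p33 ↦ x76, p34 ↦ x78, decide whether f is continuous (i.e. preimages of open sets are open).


f IS continuous.

Compute f^{-1}(U) for each U ∈ τ_Y:
  U = ∅: f^{-1}(U) = ∅ ∈ τ_X ✓.
  U = {x78}: f^{-1}(U) = {p34} ∈ τ_X ✓.
  U = {x76, x78}: f^{-1}(U) = {p33, p34} ∈ τ_X ✓.
  U = {x77, x78}: f^{-1}(U) = {p34} ∈ τ_X ✓.
  U = {x76, x77, x78}: f^{-1}(U) = {p33, p34} ∈ τ_X ✓.
Every preimage lies in τ_X, so f IS continuous.


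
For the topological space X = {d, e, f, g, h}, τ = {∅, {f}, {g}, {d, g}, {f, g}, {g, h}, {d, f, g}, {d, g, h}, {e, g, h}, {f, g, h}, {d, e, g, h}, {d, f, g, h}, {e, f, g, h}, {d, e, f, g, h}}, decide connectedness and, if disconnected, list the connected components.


(X, τ) is disconnected; components = [{f}, {d, e, g, h}].

Find clopen sets (U ∈ τ with X ∖ U ∈ τ):
  U = ∅, X ∖ U = {d, e, f, g, h} — both open, so U is clopen.
  U = {f}, X ∖ U = {d, e, g, h} — both open, so U is clopen.
  U = {d, e, g, h}, X ∖ U = {f} — both open, so U is clopen.
  U = {d, e, f, g, h}, X ∖ U = ∅ — both open, so U is clopen.
Nontrivial clopen(s) exist: e.g. {f}. So (X, τ) is disconnected.
Compute connected components by grouping points that agree on all clopens:
  component: {f}
  component: {d, e, g, h}


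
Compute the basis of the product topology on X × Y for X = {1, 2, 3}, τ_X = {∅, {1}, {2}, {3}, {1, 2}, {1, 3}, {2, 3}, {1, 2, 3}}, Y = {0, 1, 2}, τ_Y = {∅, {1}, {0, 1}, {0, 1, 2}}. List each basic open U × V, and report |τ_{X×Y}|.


Basis B = {∅ × ∅, {1} × {1}, {2} × {1}, {3} × {1}, {1} × {0, 1}, {1, 2} × {1}, {1, 3} × {1}, {2} × {0, 1}, {2, 3} × {1}, {3} × {0, 1}, {1} × {0, 1, 2}, {1, 2, 3} × {1}, {2} × {0, 1, 2}, {3} × {0, 1, 2}, {1, 2} × {0, 1}, {1, 3} × {0, 1}, {2, 3} × {0, 1}, {1, 2} × {0, 1, 2}, {1, 3} × {0, 1, 2}, {1, 2, 3} × {0, 1}, {2, 3} × {0, 1, 2}, {1, 2, 3} × {0, 1, 2}}; |τ_{X×Y}| = 64.

Enumerate products U × V with U ∈ τ_X, V ∈ τ_Y (deduplicated):
  ∅ × ∅ = {} (∅)
  {1} × {1} = {(1,1)}
  {2} × {1} = {(2,1)}
  {3} × {1} = {(3,1)}
  {1} × {0, 1} = {(1,0), (1,1)}
  {1, 2} × {1} = {(1,1), (2,1)}
  {1, 3} × {1} = {(1,1), (3,1)}
  {2} × {0, 1} = {(2,0), (2,1)}
  {2, 3} × {1} = {(2,1), (3,1)}
  {3} × {0, 1} = {(3,0), (3,1)}
  {1} × {0, 1, 2} = {(1,0), (1,1), (1,2)}
  {1, 2, 3} × {1} = {(1,1), (2,1), (3,1)}
  {2} × {0, 1, 2} = {(2,0), (2,1), (2,2)}
  {3} × {0, 1, 2} = {(3,0), (3,1), (3,2)}
  {1, 2} × {0, 1} = {(1,0), (1,1), (2,0), (2,1)}
  {1, 3} × {0, 1} = {(1,0), (1,1), (3,0), (3,1)}
  {2, 3} × {0, 1} = {(2,0), (2,1), (3,0), (3,1)}
  {1, 2} × {0, 1, 2} = {(1,0), (1,1), (1,2), (2,0), (2,1), (2,2)}
  {1, 3} × {0, 1, 2} = {(1,0), (1,1), (1,2), (3,0), (3,1), (3,2)}
  {1, 2, 3} × {0, 1} = {(1,0), (1,1), (2,0), (2,1), (3,0), (3,1)}
  {2, 3} × {0, 1, 2} = {(2,0), (2,1), (2,2), (3,0), (3,1), (3,2)}
  {1, 2, 3} × {0, 1, 2} = {(1,0), (1,1), (1,2), (2,0), (2,1), (2,2), (3,0), (3,1), (3,2)}
These 22 distinct sets form the basis B.
Close under arbitrary unions to get τ_{X×Y}; counting gives |τ_{X×Y}| = 64.


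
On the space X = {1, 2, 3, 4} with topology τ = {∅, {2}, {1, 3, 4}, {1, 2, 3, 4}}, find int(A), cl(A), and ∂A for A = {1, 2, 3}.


int(A) = {2}, cl(A) = {1, 2, 3, 4}, ∂A = {1, 3, 4}.

Closed sets in (X, τ) are complements of opens:
  closed(X, τ) = {∅, {2}, {1, 3, 4}, {1, 2, 3, 4}}.
int(A) = ⋃ {U ∈ τ : U ⊆ A}. Opens contained in A: ∅, {2}.
Taking the union of these: int(A) = {2}.
cl(A) = ⋂ {C closed : A ⊆ C}. Closed sets containing A: {1, 2, 3, 4}.
Intersecting these: cl(A) = {1, 2, 3, 4}.
∂A = cl(A) ∖ int(A) = {1, 2, 3, 4} ∖ {2} = {1, 3, 4}.


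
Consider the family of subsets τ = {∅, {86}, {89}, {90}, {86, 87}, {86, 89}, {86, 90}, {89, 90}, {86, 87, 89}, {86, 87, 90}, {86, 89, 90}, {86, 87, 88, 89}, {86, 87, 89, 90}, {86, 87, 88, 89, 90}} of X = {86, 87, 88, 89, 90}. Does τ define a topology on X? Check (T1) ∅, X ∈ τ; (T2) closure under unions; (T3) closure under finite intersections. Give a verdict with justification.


τ IS a topology on X.

Axiom (T1): ∅ ∈ τ? Yes; X ∈ τ? Yes.
Axiom (T2/T3): check pairwise unions and intersections of members of τ.
All pairwise intersections and unions checked — each lies in τ. Therefore τ satisfies (T1), (T2), (T3): it IS a topology on X.


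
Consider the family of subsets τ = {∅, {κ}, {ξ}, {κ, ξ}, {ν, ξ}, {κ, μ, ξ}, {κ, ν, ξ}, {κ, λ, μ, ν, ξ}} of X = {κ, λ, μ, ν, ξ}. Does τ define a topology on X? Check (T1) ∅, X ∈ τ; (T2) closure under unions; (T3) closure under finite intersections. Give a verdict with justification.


τ is NOT a topology on X.

Axiom (T1): ∅ ∈ τ? Yes; X ∈ τ? Yes.
Axiom (T2/T3): check pairwise unions and intersections of members of τ.
Counterexample for (T2): {ν, ξ} ∪ {κ, μ, ξ} = {κ, μ, ν, ξ} ∉ τ. Therefore τ is NOT a topology.


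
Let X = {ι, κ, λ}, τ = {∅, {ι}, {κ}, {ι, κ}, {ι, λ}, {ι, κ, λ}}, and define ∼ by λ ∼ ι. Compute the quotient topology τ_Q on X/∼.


X/∼ = {[ι=λ], [κ]}; |τ_Q| = 4.

Equivalence classes: [ι=λ], [κ].
Quotient map π: X → X/∼ sends ι ↦ [ι=λ], κ ↦ [κ], λ ↦ [ι=λ].
For each subset V ⊆ X/∼, compute π^{-1}(V) ⊆ X and check whether π^{-1}(V) ∈ τ. V is open in τ_Q iff π^{-1}(V) ∈ τ.
  V = {}: π^{-1}(V) = ∅ ∈ τ ✓.
  V = {[ι=λ]}: π^{-1}(V) = {ι, λ} ∈ τ ✓.
  V = {[κ]}: π^{-1}(V) = {κ} ∈ τ ✓.
  V = {[ι=λ], [κ]}: π^{-1}(V) = {ι, κ, λ} ∈ τ ✓.
Open sets in the quotient: τ_Q = {{}, {[ι=λ]}, {[κ]}, {[ι=λ], [κ]}} (4 elements).


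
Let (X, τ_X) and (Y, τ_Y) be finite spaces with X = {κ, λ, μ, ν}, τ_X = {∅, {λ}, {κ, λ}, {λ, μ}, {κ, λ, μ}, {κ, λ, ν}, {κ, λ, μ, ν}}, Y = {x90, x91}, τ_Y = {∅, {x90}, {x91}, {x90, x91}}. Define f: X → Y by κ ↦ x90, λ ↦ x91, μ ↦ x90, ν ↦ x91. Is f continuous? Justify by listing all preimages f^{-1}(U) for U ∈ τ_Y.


f is NOT continuous.

Compute f^{-1}(U) for each U ∈ τ_Y:
  U = ∅: f^{-1}(U) = ∅ ∈ τ_X ✓.
  U = {x90}: f^{-1}(U) = {κ, μ} ∉ τ_X ✗.
  U = {x91}: f^{-1}(U) = {λ, ν} ∉ τ_X ✗.
  U = {x90, x91}: f^{-1}(U) = {κ, λ, μ, ν} ∈ τ_X ✓.
Found U = {x90} with f^{-1}(U) = {κ, μ} not in τ_X. Therefore f is NOT continuous.


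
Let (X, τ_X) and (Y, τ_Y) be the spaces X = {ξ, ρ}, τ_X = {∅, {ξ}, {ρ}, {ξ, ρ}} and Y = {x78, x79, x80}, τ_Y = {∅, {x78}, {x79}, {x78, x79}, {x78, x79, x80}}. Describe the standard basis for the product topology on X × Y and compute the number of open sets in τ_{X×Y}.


Basis B = {∅ × ∅, {ξ} × {x78}, {ξ} × {x79}, {ρ} × {x78}, {ρ} × {x79}, {ξ} × {x78, x79}, {ξ, ρ} × {x78}, {ξ, ρ} × {x79}, {ρ} × {x78, x79}, {ξ} × {x78, x79, x80}, {ρ} × {x78, x79, x80}, {ξ, ρ} × {x78, x79}, {ξ, ρ} × {x78, x79, x80}}; |τ_{X×Y}| = 25.

Enumerate products U × V with U ∈ τ_X, V ∈ τ_Y (deduplicated):
  ∅ × ∅ = {} (∅)
  {ξ} × {x78} = {(ξ,x78)}
  {ξ} × {x79} = {(ξ,x79)}
  {ρ} × {x78} = {(ρ,x78)}
  {ρ} × {x79} = {(ρ,x79)}
  {ξ} × {x78, x79} = {(ξ,x78), (ξ,x79)}
  {ξ, ρ} × {x78} = {(ξ,x78), (ρ,x78)}
  {ξ, ρ} × {x79} = {(ξ,x79), (ρ,x79)}
  {ρ} × {x78, x79} = {(ρ,x78), (ρ,x79)}
  {ξ} × {x78, x79, x80} = {(ξ,x78), (ξ,x79), (ξ,x80)}
  {ρ} × {x78, x79, x80} = {(ρ,x78), (ρ,x79), (ρ,x80)}
  {ξ, ρ} × {x78, x79} = {(ξ,x78), (ξ,x79), (ρ,x78), (ρ,x79)}
  {ξ, ρ} × {x78, x79, x80} = {(ξ,x78), (ξ,x79), (ξ,x80), (ρ,x78), (ρ,x79), (ρ,x80)}
These 13 distinct sets form the basis B.
Close under arbitrary unions to get τ_{X×Y}; counting gives |τ_{X×Y}| = 25.


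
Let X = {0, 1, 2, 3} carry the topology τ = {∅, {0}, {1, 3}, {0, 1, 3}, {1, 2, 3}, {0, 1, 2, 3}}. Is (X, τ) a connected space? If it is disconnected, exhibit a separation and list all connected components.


(X, τ) is disconnected; components = [{0}, {1, 2, 3}].

Find clopen sets (U ∈ τ with X ∖ U ∈ τ):
  U = ∅, X ∖ U = {0, 1, 2, 3} — both open, so U is clopen.
  U = {0}, X ∖ U = {1, 2, 3} — both open, so U is clopen.
  U = {1, 2, 3}, X ∖ U = {0} — both open, so U is clopen.
  U = {0, 1, 2, 3}, X ∖ U = ∅ — both open, so U is clopen.
Nontrivial clopen(s) exist: e.g. {1, 2, 3}. So (X, τ) is disconnected.
Compute connected components by grouping points that agree on all clopens:
  component: {0}
  component: {1, 2, 3}


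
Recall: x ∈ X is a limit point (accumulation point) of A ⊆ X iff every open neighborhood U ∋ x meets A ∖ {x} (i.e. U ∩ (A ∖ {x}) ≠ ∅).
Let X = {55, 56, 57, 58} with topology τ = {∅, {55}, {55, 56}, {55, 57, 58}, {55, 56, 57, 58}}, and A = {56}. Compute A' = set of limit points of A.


A' = ∅

For each x ∈ X, list the open sets U ∈ τ with x ∈ U, then check whether U ∩ (A ∖ {x}) ≠ ∅ for every such U.
  x = 55: open {55} ∋ x has {55} ∩ (A ∖ {55}) = ∅, so x is NOT a limit point.
  x = 56: open {55, 56} ∋ x has {55, 56} ∩ (A ∖ {56}) = ∅, so x is NOT a limit point.
  x = 57: open {55, 57, 58} ∋ x has {55, 57, 58} ∩ (A ∖ {57}) = ∅, so x is NOT a limit point.
  x = 58: open {55, 57, 58} ∋ x has {55, 57, 58} ∩ (A ∖ {58}) = ∅, so x is NOT a limit point.
Collecting: A' = ∅.


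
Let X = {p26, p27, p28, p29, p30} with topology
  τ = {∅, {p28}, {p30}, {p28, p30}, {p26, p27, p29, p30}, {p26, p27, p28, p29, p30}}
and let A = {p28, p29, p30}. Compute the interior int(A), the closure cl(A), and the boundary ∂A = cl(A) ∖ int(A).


int(A) = {p28, p30}, cl(A) = {p26, p27, p28, p29, p30}, ∂A = {p26, p27, p29}.

Closed sets in (X, τ) are complements of opens:
  closed(X, τ) = {∅, {p28}, {p26, p27, p29}, {p26, p27, p28, p29}, {p26, p27, p29, p30}, {p26, p27, p28, p29, p30}}.
int(A) = ⋃ {U ∈ τ : U ⊆ A}. Opens contained in A: ∅, {p28}, {p30}, {p28, p30}.
Taking the union of these: int(A) = {p28, p30}.
cl(A) = ⋂ {C closed : A ⊆ C}. Closed sets containing A: {p26, p27, p28, p29, p30}.
Intersecting these: cl(A) = {p26, p27, p28, p29, p30}.
∂A = cl(A) ∖ int(A) = {p26, p27, p28, p29, p30} ∖ {p28, p30} = {p26, p27, p29}.


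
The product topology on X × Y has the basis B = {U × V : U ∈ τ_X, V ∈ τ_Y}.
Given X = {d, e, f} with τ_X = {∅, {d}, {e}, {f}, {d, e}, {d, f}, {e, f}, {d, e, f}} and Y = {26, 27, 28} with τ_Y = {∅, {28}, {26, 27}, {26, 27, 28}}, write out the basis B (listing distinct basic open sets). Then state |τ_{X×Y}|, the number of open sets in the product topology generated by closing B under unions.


Basis B = {∅ × ∅, {d} × {28}, {e} × {28}, {f} × {28}, {d} × {26, 27}, {d, e} × {28}, {d, f} × {28}, {e} × {26, 27}, {e, f} × {28}, {f} × {26, 27}, {d} × {26, 27, 28}, {d, e, f} × {28}, {e} × {26, 27, 28}, {f} × {26, 27, 28}, {d, e} × {26, 27}, {d, f} × {26, 27}, {e, f} × {26, 27}, {d, e} × {26, 27, 28}, {d, f} × {26, 27, 28}, {d, e, f} × {26, 27}, {e, f} × {26, 27, 28}, {d, e, f} × {26, 27, 28}}; |τ_{X×Y}| = 64.

Enumerate products U × V with U ∈ τ_X, V ∈ τ_Y (deduplicated):
  ∅ × ∅ = {} (∅)
  {d} × {28} = {(d,28)}
  {e} × {28} = {(e,28)}
  {f} × {28} = {(f,28)}
  {d} × {26, 27} = {(d,26), (d,27)}
  {d, e} × {28} = {(d,28), (e,28)}
  {d, f} × {28} = {(d,28), (f,28)}
  {e} × {26, 27} = {(e,26), (e,27)}
  {e, f} × {28} = {(e,28), (f,28)}
  {f} × {26, 27} = {(f,26), (f,27)}
  {d} × {26, 27, 28} = {(d,26), (d,27), (d,28)}
  {d, e, f} × {28} = {(d,28), (e,28), (f,28)}
  {e} × {26, 27, 28} = {(e,26), (e,27), (e,28)}
  {f} × {26, 27, 28} = {(f,26), (f,27), (f,28)}
  {d, e} × {26, 27} = {(d,26), (d,27), (e,26), (e,27)}
  {d, f} × {26, 27} = {(d,26), (d,27), (f,26), (f,27)}
  {e, f} × {26, 27} = {(e,26), (e,27), (f,26), (f,27)}
  {d, e} × {26, 27, 28} = {(d,26), (d,27), (d,28), (e,26), (e,27), (e,28)}
  {d, f} × {26, 27, 28} = {(d,26), (d,27), (d,28), (f,26), (f,27), (f,28)}
  {d, e, f} × {26, 27} = {(d,26), (d,27), (e,26), (e,27), (f,26), (f,27)}
  {e, f} × {26, 27, 28} = {(e,26), (e,27), (e,28), (f,26), (f,27), (f,28)}
  {d, e, f} × {26, 27, 28} = {(d,26), (d,27), (d,28), (e,26), (e,27), (e,28), (f,26), (f,27), (f,28)}
These 22 distinct sets form the basis B.
Close under arbitrary unions to get τ_{X×Y}; counting gives |τ_{X×Y}| = 64.


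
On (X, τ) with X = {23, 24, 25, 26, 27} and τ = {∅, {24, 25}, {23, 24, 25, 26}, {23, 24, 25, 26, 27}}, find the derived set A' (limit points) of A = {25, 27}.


A' = {23, 24, 26, 27}

For each x ∈ X, list the open sets U ∈ τ with x ∈ U, then check whether U ∩ (A ∖ {x}) ≠ ∅ for every such U.
  x = 23: opens ∋ x are {23, 24, 25, 26}, {23, 24, 25, 26, 27}; each meets A ∖ {23}, so x IS a limit point.
  x = 24: opens ∋ x are {24, 25}, {23, 24, 25, 26}, {23, 24, 25, 26, 27}; each meets A ∖ {24}, so x IS a limit point.
  x = 25: open {24, 25} ∋ x has {24, 25} ∩ (A ∖ {25}) = ∅, so x is NOT a limit point.
  x = 26: opens ∋ x are {23, 24, 25, 26}, {23, 24, 25, 26, 27}; each meets A ∖ {26}, so x IS a limit point.
  x = 27: opens ∋ x are {23, 24, 25, 26, 27}; each meets A ∖ {27}, so x IS a limit point.
Collecting: A' = {23, 24, 26, 27}.


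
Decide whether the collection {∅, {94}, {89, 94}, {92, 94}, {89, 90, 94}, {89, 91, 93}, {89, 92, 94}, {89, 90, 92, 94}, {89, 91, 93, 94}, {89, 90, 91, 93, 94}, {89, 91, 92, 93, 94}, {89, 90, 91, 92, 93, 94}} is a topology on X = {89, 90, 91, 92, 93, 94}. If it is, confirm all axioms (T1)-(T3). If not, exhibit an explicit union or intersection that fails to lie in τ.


τ is NOT a topology on X.

Axiom (T1): ∅ ∈ τ? Yes; X ∈ τ? Yes.
Axiom (T2/T3): check pairwise unions and intersections of members of τ.
Counterexample for (T3): {89, 94} ∩ {89, 91, 93} = {89} ∉ τ. Therefore τ is NOT a topology.


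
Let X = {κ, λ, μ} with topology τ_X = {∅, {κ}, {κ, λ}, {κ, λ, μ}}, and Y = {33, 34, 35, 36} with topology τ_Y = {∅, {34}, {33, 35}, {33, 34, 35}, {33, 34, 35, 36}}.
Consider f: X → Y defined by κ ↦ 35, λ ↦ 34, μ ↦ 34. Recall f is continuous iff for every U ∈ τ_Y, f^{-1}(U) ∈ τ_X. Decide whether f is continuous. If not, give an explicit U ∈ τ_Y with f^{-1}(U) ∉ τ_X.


f is NOT continuous.

Compute f^{-1}(U) for each U ∈ τ_Y:
  U = ∅: f^{-1}(U) = ∅ ∈ τ_X ✓.
  U = {34}: f^{-1}(U) = {λ, μ} ∉ τ_X ✗.
  U = {33, 35}: f^{-1}(U) = {κ} ∈ τ_X ✓.
  U = {33, 34, 35}: f^{-1}(U) = {κ, λ, μ} ∈ τ_X ✓.
  U = {33, 34, 35, 36}: f^{-1}(U) = {κ, λ, μ} ∈ τ_X ✓.
Found U = {34} with f^{-1}(U) = {λ, μ} not in τ_X. Therefore f is NOT continuous.


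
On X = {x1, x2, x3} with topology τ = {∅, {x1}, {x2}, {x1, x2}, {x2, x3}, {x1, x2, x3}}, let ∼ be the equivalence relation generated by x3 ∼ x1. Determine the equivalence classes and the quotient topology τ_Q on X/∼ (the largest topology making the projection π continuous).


X/∼ = {[x1=x3], [x2]}; |τ_Q| = 3.

Equivalence classes: [x1=x3], [x2].
Quotient map π: X → X/∼ sends x1 ↦ [x1=x3], x2 ↦ [x2], x3 ↦ [x1=x3].
For each subset V ⊆ X/∼, compute π^{-1}(V) ⊆ X and check whether π^{-1}(V) ∈ τ. V is open in τ_Q iff π^{-1}(V) ∈ τ.
  V = {}: π^{-1}(V) = ∅ ∈ τ ✓.
  V = {[x1=x3]}: π^{-1}(V) = {x1, x3} ∉ τ ✗.
  V = {[x2]}: π^{-1}(V) = {x2} ∈ τ ✓.
  V = {[x1=x3], [x2]}: π^{-1}(V) = {x1, x2, x3} ∈ τ ✓.
Open sets in the quotient: τ_Q = {{}, {[x2]}, {[x1=x3], [x2]}} (3 elements).


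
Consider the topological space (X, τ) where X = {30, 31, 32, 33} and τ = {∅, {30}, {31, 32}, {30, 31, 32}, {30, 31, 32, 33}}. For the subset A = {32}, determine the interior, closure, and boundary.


int(A) = ∅, cl(A) = {31, 32, 33}, ∂A = {31, 32, 33}.

Closed sets in (X, τ) are complements of opens:
  closed(X, τ) = {∅, {33}, {30, 33}, {31, 32, 33}, {30, 31, 32, 33}}.
int(A) = ⋃ {U ∈ τ : U ⊆ A}. Opens contained in A: ∅.
Taking the union of these: int(A) = ∅.
cl(A) = ⋂ {C closed : A ⊆ C}. Closed sets containing A: {31, 32, 33}, {30, 31, 32, 33}.
Intersecting these: cl(A) = {31, 32, 33}.
∂A = cl(A) ∖ int(A) = {31, 32, 33} ∖ ∅ = {31, 32, 33}.


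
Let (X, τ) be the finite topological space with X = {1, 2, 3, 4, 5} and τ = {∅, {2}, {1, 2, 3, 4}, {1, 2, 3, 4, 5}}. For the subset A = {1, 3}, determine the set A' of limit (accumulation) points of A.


A' = {1, 3, 4, 5}

For each x ∈ X, list the open sets U ∈ τ with x ∈ U, then check whether U ∩ (A ∖ {x}) ≠ ∅ for every such U.
  x = 1: opens ∋ x are {1, 2, 3, 4}, {1, 2, 3, 4, 5}; each meets A ∖ {1}, so x IS a limit point.
  x = 2: open {2} ∋ x has {2} ∩ (A ∖ {2}) = ∅, so x is NOT a limit point.
  x = 3: opens ∋ x are {1, 2, 3, 4}, {1, 2, 3, 4, 5}; each meets A ∖ {3}, so x IS a limit point.
  x = 4: opens ∋ x are {1, 2, 3, 4}, {1, 2, 3, 4, 5}; each meets A ∖ {4}, so x IS a limit point.
  x = 5: opens ∋ x are {1, 2, 3, 4, 5}; each meets A ∖ {5}, so x IS a limit point.
Collecting: A' = {1, 3, 4, 5}.


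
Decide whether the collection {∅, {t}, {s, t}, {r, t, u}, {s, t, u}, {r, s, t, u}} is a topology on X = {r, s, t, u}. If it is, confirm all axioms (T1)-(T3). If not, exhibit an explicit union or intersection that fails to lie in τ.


τ is NOT a topology on X.

Axiom (T1): ∅ ∈ τ? Yes; X ∈ τ? Yes.
Axiom (T2/T3): check pairwise unions and intersections of members of τ.
Counterexample for (T3): {r, t, u} ∩ {s, t, u} = {t, u} ∉ τ. Therefore τ is NOT a topology.


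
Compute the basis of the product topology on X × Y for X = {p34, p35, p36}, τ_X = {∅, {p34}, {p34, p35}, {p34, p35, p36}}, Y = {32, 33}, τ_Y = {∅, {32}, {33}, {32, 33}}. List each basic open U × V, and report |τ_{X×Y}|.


Basis B = {∅ × ∅, {p34} × {32}, {p34} × {33}, {p34} × {32, 33}, {p34, p35} × {32}, {p34, p35} × {33}, {p34, p35, p36} × {32}, {p34, p35, p36} × {33}, {p34, p35} × {32, 33}, {p34, p35, p36} × {32, 33}}; |τ_{X×Y}| = 16.

Enumerate products U × V with U ∈ τ_X, V ∈ τ_Y (deduplicated):
  ∅ × ∅ = {} (∅)
  {p34} × {32} = {(p34,32)}
  {p34} × {33} = {(p34,33)}
  {p34} × {32, 33} = {(p34,32), (p34,33)}
  {p34, p35} × {32} = {(p34,32), (p35,32)}
  {p34, p35} × {33} = {(p34,33), (p35,33)}
  {p34, p35, p36} × {32} = {(p34,32), (p35,32), (p36,32)}
  {p34, p35, p36} × {33} = {(p34,33), (p35,33), (p36,33)}
  {p34, p35} × {32, 33} = {(p34,32), (p34,33), (p35,32), (p35,33)}
  {p34, p35, p36} × {32, 33} = {(p34,32), (p34,33), (p35,32), (p35,33), (p36,32), (p36,33)}
These 10 distinct sets form the basis B.
Close under arbitrary unions to get τ_{X×Y}; counting gives |τ_{X×Y}| = 16.
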